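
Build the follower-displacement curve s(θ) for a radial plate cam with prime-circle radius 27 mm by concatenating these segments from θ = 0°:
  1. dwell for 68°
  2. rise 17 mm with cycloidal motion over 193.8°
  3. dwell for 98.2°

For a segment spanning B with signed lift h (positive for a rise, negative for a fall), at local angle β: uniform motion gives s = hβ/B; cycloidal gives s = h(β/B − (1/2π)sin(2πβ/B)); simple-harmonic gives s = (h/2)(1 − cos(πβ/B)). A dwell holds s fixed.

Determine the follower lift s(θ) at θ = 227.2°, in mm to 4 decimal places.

seg 1 [0°–68°] dwell: s stays 0.0000
seg 2 [68°–261.8°] cycloidal, h=17: θ=227.2° here. β=159.2, B=193.8. 17·(0.8215 − sin(2π·0.8215)/(2π)) = 16.4023 → s = 16.4023

16.4023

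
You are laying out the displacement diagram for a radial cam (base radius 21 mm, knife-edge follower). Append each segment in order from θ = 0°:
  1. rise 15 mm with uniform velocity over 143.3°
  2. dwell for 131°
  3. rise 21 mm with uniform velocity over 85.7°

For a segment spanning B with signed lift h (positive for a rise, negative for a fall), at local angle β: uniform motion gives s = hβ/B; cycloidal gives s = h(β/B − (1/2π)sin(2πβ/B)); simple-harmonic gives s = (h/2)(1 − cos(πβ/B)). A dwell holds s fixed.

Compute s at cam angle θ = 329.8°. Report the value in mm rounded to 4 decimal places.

seg 1 [0°–143.3°] uniform, h=15: full span → s += 15 → s = 15.0000
seg 2 [143.3°–274.3°] dwell: s stays 15.0000
seg 3 [274.3°–360°] uniform, h=21: θ=329.8° here. β=55.5, B=85.7. 21·55.5/85.7 = 13.5998 → s = 28.5998

28.5998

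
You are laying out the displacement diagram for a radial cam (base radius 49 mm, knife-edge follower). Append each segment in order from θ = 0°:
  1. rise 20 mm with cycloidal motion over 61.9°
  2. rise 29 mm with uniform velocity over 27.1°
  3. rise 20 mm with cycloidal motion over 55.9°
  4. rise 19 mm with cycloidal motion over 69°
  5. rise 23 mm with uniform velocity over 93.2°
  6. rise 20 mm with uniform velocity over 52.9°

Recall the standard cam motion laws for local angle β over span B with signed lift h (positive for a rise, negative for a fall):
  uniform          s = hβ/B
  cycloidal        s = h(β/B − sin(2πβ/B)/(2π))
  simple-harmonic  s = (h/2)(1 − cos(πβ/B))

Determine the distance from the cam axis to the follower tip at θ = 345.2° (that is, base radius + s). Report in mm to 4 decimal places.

seg 1 [0°–61.9°] cycloidal, h=20: full span → s += 20 → s = 20.0000
seg 2 [61.9°–89°] uniform, h=29: full span → s += 29 → s = 49.0000
seg 3 [89°–144.9°] cycloidal, h=20: full span → s += 20 → s = 69.0000
seg 4 [144.9°–213.9°] cycloidal, h=19: full span → s += 19 → s = 88.0000
seg 5 [213.9°–307.1°] uniform, h=23: full span → s += 23 → s = 111.0000
seg 6 [307.1°–360°] uniform, h=20: θ=345.2° here. β=38.1, B=52.9. 20·38.1/52.9 = 14.4045 → s = 125.4045
radial distance = base radius + s = 49 + 125.4045 = 174.4045

174.4045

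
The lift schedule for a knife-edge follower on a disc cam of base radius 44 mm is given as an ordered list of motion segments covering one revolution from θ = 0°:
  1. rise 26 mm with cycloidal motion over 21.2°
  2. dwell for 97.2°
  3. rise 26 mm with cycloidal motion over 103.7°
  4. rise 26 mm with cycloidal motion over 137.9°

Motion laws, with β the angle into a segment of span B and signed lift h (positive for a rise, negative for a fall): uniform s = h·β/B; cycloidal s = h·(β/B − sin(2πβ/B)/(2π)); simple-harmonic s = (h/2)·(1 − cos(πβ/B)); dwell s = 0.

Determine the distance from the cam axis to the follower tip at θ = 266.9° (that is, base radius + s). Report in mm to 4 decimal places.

seg 1 [0°–21.2°] cycloidal, h=26: full span → s += 26 → s = 26.0000
seg 2 [21.2°–118.4°] dwell: s stays 26.0000
seg 3 [118.4°–222.1°] cycloidal, h=26: full span → s += 26 → s = 52.0000
seg 4 [222.1°–360°] cycloidal, h=26: θ=266.9° here. β=44.8, B=137.9. 26·(0.3249 − sin(2π·0.3249)/(2π)) = 4.7582 → s = 56.7582
radial distance = base radius + s = 44 + 56.7582 = 100.7582

100.7582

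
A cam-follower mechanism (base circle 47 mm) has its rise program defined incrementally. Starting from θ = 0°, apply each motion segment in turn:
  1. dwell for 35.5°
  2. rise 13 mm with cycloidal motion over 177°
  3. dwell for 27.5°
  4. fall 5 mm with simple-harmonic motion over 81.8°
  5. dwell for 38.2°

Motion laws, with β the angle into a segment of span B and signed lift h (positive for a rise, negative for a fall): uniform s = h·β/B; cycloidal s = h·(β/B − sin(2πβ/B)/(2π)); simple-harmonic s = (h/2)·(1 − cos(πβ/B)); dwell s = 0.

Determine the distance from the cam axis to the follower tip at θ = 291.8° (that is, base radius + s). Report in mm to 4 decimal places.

seg 1 [0°–35.5°] dwell: s stays 0.0000
seg 2 [35.5°–212.5°] cycloidal, h=13: full span → s += 13 → s = 13.0000
seg 3 [212.5°–240°] dwell: s stays 13.0000
seg 4 [240°–321.8°] simple-harmonic, h=-5: θ=291.8° here. β=51.8, B=81.8. -5/2·(1 − cos(π·0.6333)) = -3.5163 → s = 9.4837
radial distance = base radius + s = 47 + 9.4837 = 56.4837

56.4837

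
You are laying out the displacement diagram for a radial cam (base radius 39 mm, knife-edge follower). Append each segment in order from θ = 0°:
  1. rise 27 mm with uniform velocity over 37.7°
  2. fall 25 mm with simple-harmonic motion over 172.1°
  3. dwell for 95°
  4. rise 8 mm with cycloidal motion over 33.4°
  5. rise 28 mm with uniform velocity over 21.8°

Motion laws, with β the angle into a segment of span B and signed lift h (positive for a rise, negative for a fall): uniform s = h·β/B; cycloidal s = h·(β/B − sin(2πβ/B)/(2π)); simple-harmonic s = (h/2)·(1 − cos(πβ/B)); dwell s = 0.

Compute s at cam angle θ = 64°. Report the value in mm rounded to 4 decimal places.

seg 1 [0°–37.7°] uniform, h=27: full span → s += 27 → s = 27.0000
seg 2 [37.7°–209.8°] simple-harmonic, h=-25: θ=64° here. β=26.3, B=172.1. -25/2·(1 − cos(π·0.1528)) = -1.4131 → s = 25.5869

25.5869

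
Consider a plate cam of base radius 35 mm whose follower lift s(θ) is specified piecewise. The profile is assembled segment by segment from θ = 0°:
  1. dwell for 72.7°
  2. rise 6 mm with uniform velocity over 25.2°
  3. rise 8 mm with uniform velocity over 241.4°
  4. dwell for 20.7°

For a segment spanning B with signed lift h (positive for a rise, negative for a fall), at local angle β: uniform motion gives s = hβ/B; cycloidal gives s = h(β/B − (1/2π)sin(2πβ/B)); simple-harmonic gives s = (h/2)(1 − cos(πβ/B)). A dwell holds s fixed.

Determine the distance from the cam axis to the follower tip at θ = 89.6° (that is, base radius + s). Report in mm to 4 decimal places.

seg 1 [0°–72.7°] dwell: s stays 0.0000
seg 2 [72.7°–97.9°] uniform, h=6: θ=89.6° here. β=16.9, B=25.2. 6·16.9/25.2 = 4.0238 → s = 4.0238
radial distance = base radius + s = 35 + 4.0238 = 39.0238

39.0238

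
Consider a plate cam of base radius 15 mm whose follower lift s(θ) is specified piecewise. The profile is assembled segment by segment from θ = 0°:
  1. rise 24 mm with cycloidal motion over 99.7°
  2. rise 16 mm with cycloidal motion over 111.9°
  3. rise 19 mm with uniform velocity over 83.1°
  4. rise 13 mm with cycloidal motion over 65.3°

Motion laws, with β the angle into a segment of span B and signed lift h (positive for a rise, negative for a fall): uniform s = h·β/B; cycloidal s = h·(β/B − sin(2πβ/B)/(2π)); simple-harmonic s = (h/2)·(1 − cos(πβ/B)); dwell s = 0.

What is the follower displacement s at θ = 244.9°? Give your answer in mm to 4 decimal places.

seg 1 [0°–99.7°] cycloidal, h=24: full span → s += 24 → s = 24.0000
seg 2 [99.7°–211.6°] cycloidal, h=16: full span → s += 16 → s = 40.0000
seg 3 [211.6°–294.7°] uniform, h=19: θ=244.9° here. β=33.3, B=83.1. 19·33.3/83.1 = 7.6137 → s = 47.6137

47.6137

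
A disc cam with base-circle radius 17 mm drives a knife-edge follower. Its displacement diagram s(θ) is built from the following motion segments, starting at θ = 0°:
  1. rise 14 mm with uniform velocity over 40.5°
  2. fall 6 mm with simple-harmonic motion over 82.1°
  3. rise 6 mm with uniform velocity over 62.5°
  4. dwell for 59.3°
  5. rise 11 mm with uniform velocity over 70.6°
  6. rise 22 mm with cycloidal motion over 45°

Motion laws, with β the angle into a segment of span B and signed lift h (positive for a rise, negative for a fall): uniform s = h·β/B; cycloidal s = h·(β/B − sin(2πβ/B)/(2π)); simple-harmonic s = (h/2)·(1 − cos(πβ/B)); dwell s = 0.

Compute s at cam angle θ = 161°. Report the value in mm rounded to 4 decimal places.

seg 1 [0°–40.5°] uniform, h=14: full span → s += 14 → s = 14.0000
seg 2 [40.5°–122.6°] simple-harmonic, h=-6: full span → s += -6 → s = 8.0000
seg 3 [122.6°–185.1°] uniform, h=6: θ=161° here. β=38.4, B=62.5. 6·38.4/62.5 = 3.6864 → s = 11.6864

11.6864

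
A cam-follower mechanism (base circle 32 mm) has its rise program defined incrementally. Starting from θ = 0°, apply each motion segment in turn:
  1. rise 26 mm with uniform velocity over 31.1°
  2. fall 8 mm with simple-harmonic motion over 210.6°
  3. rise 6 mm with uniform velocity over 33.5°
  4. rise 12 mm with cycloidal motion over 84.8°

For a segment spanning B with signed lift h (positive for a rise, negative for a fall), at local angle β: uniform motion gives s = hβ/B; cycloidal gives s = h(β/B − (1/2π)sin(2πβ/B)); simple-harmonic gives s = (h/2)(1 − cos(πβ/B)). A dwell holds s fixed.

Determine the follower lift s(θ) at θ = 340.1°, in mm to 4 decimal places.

seg 1 [0°–31.1°] uniform, h=26: full span → s += 26 → s = 26.0000
seg 2 [31.1°–241.7°] simple-harmonic, h=-8: full span → s += -8 → s = 18.0000
seg 3 [241.7°–275.2°] uniform, h=6: full span → s += 6 → s = 24.0000
seg 4 [275.2°–360°] cycloidal, h=12: θ=340.1° here. β=64.9, B=84.8. 12·(0.7653 − sin(2π·0.7653)/(2π)) = 11.0850 → s = 35.0850

35.0850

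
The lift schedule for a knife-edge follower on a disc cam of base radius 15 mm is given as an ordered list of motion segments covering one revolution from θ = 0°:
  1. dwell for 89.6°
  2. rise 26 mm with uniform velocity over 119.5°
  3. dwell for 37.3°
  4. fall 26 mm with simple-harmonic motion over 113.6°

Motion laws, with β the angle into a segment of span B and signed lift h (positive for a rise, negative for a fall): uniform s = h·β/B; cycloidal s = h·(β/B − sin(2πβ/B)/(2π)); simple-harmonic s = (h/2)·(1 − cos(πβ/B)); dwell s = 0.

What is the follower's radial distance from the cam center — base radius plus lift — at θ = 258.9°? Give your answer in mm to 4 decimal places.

seg 1 [0°–89.6°] dwell: s stays 0.0000
seg 2 [89.6°–209.1°] uniform, h=26: full span → s += 26 → s = 26.0000
seg 3 [209.1°–246.4°] dwell: s stays 26.0000
seg 4 [246.4°–360°] simple-harmonic, h=-26: θ=258.9° here. β=12.5, B=113.6. -26/2·(1 − cos(π·0.1100)) = -0.7690 → s = 25.2310
radial distance = base radius + s = 15 + 25.2310 = 40.2310

40.2310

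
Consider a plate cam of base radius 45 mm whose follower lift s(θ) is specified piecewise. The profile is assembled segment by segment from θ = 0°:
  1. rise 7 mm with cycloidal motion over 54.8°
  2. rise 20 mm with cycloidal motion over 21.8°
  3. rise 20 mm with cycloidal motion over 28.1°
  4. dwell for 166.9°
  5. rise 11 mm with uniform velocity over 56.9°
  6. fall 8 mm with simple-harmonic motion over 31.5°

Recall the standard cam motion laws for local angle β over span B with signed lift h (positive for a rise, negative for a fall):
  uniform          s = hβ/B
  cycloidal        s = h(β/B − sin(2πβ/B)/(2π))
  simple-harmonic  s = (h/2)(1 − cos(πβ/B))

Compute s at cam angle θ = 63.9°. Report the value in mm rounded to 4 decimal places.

seg 1 [0°–54.8°] cycloidal, h=7: full span → s += 7 → s = 7.0000
seg 2 [54.8°–76.6°] cycloidal, h=20: θ=63.9° here. β=9.1, B=21.8. 20·(0.4174 − sin(2π·0.4174)/(2π)) = 6.7703 → s = 13.7703

13.7703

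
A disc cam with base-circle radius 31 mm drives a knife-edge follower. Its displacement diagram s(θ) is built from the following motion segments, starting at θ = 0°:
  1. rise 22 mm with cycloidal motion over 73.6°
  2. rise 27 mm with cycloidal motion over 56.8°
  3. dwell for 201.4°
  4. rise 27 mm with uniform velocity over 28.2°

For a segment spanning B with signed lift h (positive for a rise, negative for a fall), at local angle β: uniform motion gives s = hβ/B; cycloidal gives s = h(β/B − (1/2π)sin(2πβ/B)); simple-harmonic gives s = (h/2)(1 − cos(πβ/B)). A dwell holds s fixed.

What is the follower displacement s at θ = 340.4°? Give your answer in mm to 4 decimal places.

seg 1 [0°–73.6°] cycloidal, h=22: full span → s += 22 → s = 22.0000
seg 2 [73.6°–130.4°] cycloidal, h=27: full span → s += 27 → s = 49.0000
seg 3 [130.4°–331.8°] dwell: s stays 49.0000
seg 4 [331.8°–360°] uniform, h=27: θ=340.4° here. β=8.6, B=28.2. 27·8.6/28.2 = 8.2340 → s = 57.2340

57.2340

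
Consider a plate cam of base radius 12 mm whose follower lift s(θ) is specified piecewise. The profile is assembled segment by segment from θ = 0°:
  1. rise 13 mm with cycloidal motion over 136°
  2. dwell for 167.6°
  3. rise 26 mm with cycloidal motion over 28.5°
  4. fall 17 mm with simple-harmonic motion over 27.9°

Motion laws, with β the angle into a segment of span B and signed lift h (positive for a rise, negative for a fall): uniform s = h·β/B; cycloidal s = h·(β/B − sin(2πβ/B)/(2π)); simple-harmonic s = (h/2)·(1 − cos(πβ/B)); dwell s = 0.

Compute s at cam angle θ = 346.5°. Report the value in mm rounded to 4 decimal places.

seg 1 [0°–136°] cycloidal, h=13: full span → s += 13 → s = 13.0000
seg 2 [136°–303.6°] dwell: s stays 13.0000
seg 3 [303.6°–332.1°] cycloidal, h=26: full span → s += 26 → s = 39.0000
seg 4 [332.1°–360°] simple-harmonic, h=-17: θ=346.5° here. β=14.4, B=27.9. -17/2·(1 − cos(π·0.5161)) = -8.9305 → s = 30.0695

30.0695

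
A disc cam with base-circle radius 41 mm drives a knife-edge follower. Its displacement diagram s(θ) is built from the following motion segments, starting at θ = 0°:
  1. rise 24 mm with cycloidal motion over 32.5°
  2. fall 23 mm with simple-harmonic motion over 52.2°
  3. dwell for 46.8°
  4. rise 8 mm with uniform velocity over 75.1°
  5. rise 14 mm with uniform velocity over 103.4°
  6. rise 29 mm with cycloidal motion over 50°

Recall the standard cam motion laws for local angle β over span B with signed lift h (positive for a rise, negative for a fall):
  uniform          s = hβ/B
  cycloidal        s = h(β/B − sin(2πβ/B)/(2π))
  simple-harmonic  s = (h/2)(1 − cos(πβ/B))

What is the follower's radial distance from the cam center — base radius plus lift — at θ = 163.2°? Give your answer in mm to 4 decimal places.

seg 1 [0°–32.5°] cycloidal, h=24: full span → s += 24 → s = 24.0000
seg 2 [32.5°–84.7°] simple-harmonic, h=-23: full span → s += -23 → s = 1.0000
seg 3 [84.7°–131.5°] dwell: s stays 1.0000
seg 4 [131.5°–206.6°] uniform, h=8: θ=163.2° here. β=31.7, B=75.1. 8·31.7/75.1 = 3.3768 → s = 4.3768
radial distance = base radius + s = 41 + 4.3768 = 45.3768

45.3768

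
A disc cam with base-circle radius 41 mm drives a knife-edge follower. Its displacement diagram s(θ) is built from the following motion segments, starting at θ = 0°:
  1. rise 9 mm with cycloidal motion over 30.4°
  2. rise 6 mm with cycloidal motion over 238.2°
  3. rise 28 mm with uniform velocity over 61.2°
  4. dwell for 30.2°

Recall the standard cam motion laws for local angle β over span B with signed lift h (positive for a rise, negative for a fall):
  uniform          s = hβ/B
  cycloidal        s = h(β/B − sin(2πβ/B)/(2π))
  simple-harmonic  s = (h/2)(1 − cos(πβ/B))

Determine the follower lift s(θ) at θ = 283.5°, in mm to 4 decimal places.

seg 1 [0°–30.4°] cycloidal, h=9: full span → s += 9 → s = 9.0000
seg 2 [30.4°–268.6°] cycloidal, h=6: full span → s += 6 → s = 15.0000
seg 3 [268.6°–329.8°] uniform, h=28: θ=283.5° here. β=14.9, B=61.2. 28·14.9/61.2 = 6.8170 → s = 21.8170

21.8170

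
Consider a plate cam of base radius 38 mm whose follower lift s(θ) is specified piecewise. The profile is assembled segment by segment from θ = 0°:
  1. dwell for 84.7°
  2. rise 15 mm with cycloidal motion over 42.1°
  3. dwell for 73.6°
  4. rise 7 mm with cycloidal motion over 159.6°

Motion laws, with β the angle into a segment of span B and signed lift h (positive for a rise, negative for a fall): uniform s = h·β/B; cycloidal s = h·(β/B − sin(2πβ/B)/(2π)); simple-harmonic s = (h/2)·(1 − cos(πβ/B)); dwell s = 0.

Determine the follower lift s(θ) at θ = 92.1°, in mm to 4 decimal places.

seg 1 [0°–84.7°] dwell: s stays 0.0000
seg 2 [84.7°–126.8°] cycloidal, h=15: θ=92.1° here. β=7.4, B=42.1. 15·(0.1758 − sin(2π·0.1758)/(2π)) = 0.5042 → s = 0.5042

0.5042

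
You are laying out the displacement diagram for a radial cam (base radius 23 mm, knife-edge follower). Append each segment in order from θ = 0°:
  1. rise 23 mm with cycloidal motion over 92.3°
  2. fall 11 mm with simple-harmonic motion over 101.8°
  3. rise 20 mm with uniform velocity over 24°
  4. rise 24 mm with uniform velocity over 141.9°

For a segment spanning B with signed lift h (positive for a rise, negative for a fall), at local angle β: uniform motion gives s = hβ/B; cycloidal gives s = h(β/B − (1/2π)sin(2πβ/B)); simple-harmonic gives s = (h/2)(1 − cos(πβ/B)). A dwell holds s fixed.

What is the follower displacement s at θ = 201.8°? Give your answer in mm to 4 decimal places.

seg 1 [0°–92.3°] cycloidal, h=23: full span → s += 23 → s = 23.0000
seg 2 [92.3°–194.1°] simple-harmonic, h=-11: full span → s += -11 → s = 12.0000
seg 3 [194.1°–218.1°] uniform, h=20: θ=201.8° here. β=7.7, B=24. 20·7.7/24 = 6.4167 → s = 18.4167

18.4167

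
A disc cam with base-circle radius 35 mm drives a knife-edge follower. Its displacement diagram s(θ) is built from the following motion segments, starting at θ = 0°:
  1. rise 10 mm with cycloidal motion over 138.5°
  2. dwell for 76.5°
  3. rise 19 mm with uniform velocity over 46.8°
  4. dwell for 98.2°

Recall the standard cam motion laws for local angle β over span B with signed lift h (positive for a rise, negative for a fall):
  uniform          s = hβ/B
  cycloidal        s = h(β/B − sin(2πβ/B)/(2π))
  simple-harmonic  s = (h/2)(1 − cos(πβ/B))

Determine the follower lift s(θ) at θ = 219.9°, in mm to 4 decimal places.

seg 1 [0°–138.5°] cycloidal, h=10: full span → s += 10 → s = 10.0000
seg 2 [138.5°–215°] dwell: s stays 10.0000
seg 3 [215°–261.8°] uniform, h=19: θ=219.9° here. β=4.9, B=46.8. 19·4.9/46.8 = 1.9893 → s = 11.9893

11.9893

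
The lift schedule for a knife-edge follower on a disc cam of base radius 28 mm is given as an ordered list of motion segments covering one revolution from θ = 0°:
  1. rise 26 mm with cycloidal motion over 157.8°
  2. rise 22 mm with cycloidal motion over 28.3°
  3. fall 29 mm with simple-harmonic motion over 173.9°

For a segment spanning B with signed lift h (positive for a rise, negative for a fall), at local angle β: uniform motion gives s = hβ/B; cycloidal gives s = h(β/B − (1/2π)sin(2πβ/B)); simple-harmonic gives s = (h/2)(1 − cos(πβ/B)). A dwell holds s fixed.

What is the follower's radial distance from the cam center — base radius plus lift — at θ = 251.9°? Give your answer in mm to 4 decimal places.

seg 1 [0°–157.8°] cycloidal, h=26: full span → s += 26 → s = 26.0000
seg 2 [157.8°–186.1°] cycloidal, h=22: full span → s += 22 → s = 48.0000
seg 3 [186.1°–360°] simple-harmonic, h=-29: θ=251.9° here. β=65.8, B=173.9. -29/2·(1 − cos(π·0.3784)) = -9.0936 → s = 38.9064
radial distance = base radius + s = 28 + 38.9064 = 66.9064

66.9064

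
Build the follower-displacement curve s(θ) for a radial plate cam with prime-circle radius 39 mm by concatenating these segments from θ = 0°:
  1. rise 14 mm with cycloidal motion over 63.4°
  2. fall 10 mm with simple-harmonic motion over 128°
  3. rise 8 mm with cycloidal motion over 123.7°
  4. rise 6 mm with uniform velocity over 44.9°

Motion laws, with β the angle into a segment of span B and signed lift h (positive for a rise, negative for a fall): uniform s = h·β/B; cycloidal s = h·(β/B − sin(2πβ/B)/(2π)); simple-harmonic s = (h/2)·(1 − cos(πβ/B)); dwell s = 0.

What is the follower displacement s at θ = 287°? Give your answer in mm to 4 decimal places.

seg 1 [0°–63.4°] cycloidal, h=14: full span → s += 14 → s = 14.0000
seg 2 [63.4°–191.4°] simple-harmonic, h=-10: full span → s += -10 → s = 4.0000
seg 3 [191.4°–315.1°] cycloidal, h=8: θ=287° here. β=95.6, B=123.7. 8·(0.7728 − sin(2π·0.7728)/(2π)) = 7.4429 → s = 11.4429

11.4429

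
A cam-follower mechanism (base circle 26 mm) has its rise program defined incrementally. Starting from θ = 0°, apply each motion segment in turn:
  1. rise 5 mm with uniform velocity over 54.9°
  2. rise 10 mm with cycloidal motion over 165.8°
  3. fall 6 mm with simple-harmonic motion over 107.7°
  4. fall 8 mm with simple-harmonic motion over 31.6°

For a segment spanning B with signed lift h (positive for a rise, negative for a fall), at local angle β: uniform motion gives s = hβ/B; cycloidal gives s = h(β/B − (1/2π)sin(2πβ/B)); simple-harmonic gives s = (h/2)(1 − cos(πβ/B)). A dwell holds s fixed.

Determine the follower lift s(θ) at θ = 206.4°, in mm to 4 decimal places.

seg 1 [0°–54.9°] uniform, h=5: full span → s += 5 → s = 5.0000
seg 2 [54.9°–220.7°] cycloidal, h=10: θ=206.4° here. β=151.5, B=165.8. 10·(0.9138 − sin(2π·0.9138)/(2π)) = 9.9584 → s = 14.9584

14.9584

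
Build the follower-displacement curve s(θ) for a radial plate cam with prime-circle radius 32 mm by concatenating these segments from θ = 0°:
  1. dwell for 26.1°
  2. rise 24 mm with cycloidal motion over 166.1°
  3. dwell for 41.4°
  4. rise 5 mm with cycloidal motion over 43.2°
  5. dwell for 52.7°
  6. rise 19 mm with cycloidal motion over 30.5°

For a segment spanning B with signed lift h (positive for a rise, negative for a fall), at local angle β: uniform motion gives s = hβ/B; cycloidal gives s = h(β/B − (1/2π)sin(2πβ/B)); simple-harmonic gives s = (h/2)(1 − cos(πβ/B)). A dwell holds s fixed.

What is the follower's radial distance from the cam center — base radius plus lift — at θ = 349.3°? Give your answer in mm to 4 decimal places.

seg 1 [0°–26.1°] dwell: s stays 0.0000
seg 2 [26.1°–192.2°] cycloidal, h=24: full span → s += 24 → s = 24.0000
seg 3 [192.2°–233.6°] dwell: s stays 24.0000
seg 4 [233.6°–276.8°] cycloidal, h=5: full span → s += 5 → s = 29.0000
seg 5 [276.8°–329.5°] dwell: s stays 29.0000
seg 6 [329.5°–360°] cycloidal, h=19: θ=349.3° here. β=19.8, B=30.5. 19·(0.6492 − sin(2π·0.6492)/(2π)) = 14.7717 → s = 43.7717
radial distance = base radius + s = 32 + 43.7717 = 75.7717

75.7717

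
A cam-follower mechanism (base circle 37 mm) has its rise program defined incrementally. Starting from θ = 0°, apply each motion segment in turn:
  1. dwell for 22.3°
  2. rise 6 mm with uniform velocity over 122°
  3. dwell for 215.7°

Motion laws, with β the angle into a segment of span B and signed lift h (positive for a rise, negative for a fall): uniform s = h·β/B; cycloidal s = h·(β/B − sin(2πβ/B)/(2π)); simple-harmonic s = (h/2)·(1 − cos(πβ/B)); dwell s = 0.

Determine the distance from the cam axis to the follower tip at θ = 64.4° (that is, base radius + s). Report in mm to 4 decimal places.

seg 1 [0°–22.3°] dwell: s stays 0.0000
seg 2 [22.3°–144.3°] uniform, h=6: θ=64.4° here. β=42.1, B=122. 6·42.1/122 = 2.0705 → s = 2.0705
radial distance = base radius + s = 37 + 2.0705 = 39.0705

39.0705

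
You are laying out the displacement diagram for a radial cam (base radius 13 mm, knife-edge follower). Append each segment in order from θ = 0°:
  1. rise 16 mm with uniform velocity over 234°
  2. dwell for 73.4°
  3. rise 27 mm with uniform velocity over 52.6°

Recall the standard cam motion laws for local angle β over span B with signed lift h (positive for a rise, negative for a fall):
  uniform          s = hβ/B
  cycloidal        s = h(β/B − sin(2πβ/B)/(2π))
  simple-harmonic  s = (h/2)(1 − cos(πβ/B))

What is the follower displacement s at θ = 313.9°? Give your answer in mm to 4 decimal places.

seg 1 [0°–234°] uniform, h=16: full span → s += 16 → s = 16.0000
seg 2 [234°–307.4°] dwell: s stays 16.0000
seg 3 [307.4°–360°] uniform, h=27: θ=313.9° here. β=6.5, B=52.6. 27·6.5/52.6 = 3.3365 → s = 19.3365

19.3365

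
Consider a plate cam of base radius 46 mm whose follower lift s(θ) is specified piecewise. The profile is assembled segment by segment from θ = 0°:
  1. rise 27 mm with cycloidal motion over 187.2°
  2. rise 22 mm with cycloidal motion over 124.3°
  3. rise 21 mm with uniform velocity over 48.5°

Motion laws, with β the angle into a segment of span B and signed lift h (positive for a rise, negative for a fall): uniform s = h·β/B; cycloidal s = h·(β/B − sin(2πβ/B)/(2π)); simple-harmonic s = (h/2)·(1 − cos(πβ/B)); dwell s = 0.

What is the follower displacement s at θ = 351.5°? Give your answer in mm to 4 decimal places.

seg 1 [0°–187.2°] cycloidal, h=27: full span → s += 27 → s = 27.0000
seg 2 [187.2°–311.5°] cycloidal, h=22: full span → s += 22 → s = 49.0000
seg 3 [311.5°–360°] uniform, h=21: θ=351.5° here. β=40, B=48.5. 21·40/48.5 = 17.3196 → s = 66.3196

66.3196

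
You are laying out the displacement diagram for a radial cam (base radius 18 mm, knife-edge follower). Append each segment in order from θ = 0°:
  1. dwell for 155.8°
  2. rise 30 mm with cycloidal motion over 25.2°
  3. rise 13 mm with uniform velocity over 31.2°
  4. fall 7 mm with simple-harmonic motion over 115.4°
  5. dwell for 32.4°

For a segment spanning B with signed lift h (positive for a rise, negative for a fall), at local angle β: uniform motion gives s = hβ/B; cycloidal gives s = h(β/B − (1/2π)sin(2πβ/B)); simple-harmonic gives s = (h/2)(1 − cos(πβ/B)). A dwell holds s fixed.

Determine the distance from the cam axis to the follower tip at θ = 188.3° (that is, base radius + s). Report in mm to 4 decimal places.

seg 1 [0°–155.8°] dwell: s stays 0.0000
seg 2 [155.8°–181°] cycloidal, h=30: full span → s += 30 → s = 30.0000
seg 3 [181°–212.2°] uniform, h=13: θ=188.3° here. β=7.3, B=31.2. 13·7.3/31.2 = 3.0417 → s = 33.0417
radial distance = base radius + s = 18 + 33.0417 = 51.0417

51.0417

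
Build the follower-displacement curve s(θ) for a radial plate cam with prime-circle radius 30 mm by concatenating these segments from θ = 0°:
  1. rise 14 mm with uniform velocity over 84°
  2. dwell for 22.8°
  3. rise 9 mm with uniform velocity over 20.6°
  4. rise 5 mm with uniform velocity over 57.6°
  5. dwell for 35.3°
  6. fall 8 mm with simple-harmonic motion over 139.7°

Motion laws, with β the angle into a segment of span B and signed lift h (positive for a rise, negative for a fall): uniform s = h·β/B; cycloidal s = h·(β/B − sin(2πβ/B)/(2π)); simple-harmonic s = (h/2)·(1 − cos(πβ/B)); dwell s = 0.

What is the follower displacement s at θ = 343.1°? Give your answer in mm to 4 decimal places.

seg 1 [0°–84°] uniform, h=14: full span → s += 14 → s = 14.0000
seg 2 [84°–106.8°] dwell: s stays 14.0000
seg 3 [106.8°–127.4°] uniform, h=9: full span → s += 9 → s = 23.0000
seg 4 [127.4°–185°] uniform, h=5: full span → s += 5 → s = 28.0000
seg 5 [185°–220.3°] dwell: s stays 28.0000
seg 6 [220.3°–360°] simple-harmonic, h=-8: θ=343.1° here. β=122.8, B=139.7. -8/2·(1 − cos(π·0.8790)) = -7.7146 → s = 20.2854

20.2854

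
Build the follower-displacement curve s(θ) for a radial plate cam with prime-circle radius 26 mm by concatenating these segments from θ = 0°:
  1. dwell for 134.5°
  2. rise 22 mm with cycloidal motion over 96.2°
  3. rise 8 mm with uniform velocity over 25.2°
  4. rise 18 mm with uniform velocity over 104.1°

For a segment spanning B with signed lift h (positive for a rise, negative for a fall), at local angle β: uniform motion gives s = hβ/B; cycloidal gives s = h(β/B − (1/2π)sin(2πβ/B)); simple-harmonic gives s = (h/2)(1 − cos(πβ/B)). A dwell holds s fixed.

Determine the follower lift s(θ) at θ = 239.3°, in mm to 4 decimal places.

seg 1 [0°–134.5°] dwell: s stays 0.0000
seg 2 [134.5°–230.7°] cycloidal, h=22: full span → s += 22 → s = 22.0000
seg 3 [230.7°–255.9°] uniform, h=8: θ=239.3° here. β=8.6, B=25.2. 8·8.6/25.2 = 2.7302 → s = 24.7302

24.7302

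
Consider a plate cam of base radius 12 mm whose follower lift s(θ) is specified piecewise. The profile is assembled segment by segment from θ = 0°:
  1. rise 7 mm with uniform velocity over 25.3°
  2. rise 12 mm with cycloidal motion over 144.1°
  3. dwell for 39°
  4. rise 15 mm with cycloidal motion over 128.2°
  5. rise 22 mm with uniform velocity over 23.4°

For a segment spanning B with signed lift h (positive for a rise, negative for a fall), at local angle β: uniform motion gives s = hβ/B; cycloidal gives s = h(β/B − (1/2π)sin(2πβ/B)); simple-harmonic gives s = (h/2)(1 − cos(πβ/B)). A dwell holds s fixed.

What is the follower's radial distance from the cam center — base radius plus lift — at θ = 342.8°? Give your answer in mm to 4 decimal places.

seg 1 [0°–25.3°] uniform, h=7: full span → s += 7 → s = 7.0000
seg 2 [25.3°–169.4°] cycloidal, h=12: full span → s += 12 → s = 19.0000
seg 3 [169.4°–208.4°] dwell: s stays 19.0000
seg 4 [208.4°–336.6°] cycloidal, h=15: full span → s += 15 → s = 34.0000
seg 5 [336.6°–360°] uniform, h=22: θ=342.8° here. β=6.2, B=23.4. 22·6.2/23.4 = 5.8291 → s = 39.8291
radial distance = base radius + s = 12 + 39.8291 = 51.8291

51.8291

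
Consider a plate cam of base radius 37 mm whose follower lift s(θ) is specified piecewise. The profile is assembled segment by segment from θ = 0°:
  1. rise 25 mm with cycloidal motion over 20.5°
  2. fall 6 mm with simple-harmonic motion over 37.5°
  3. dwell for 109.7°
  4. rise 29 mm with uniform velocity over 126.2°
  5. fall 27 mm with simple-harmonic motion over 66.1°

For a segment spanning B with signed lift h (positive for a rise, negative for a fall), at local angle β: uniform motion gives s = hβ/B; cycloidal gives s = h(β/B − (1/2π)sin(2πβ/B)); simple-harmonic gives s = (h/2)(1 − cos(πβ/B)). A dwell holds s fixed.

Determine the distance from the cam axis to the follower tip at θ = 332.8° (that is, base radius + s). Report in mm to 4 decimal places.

seg 1 [0°–20.5°] cycloidal, h=25: full span → s += 25 → s = 25.0000
seg 2 [20.5°–58°] simple-harmonic, h=-6: full span → s += -6 → s = 19.0000
seg 3 [58°–167.7°] dwell: s stays 19.0000
seg 4 [167.7°–293.9°] uniform, h=29: full span → s += 29 → s = 48.0000
seg 5 [293.9°–360°] simple-harmonic, h=-27: θ=332.8° here. β=38.9, B=66.1. -27/2·(1 − cos(π·0.5885)) = -17.2053 → s = 30.7947
radial distance = base radius + s = 37 + 30.7947 = 67.7947

67.7947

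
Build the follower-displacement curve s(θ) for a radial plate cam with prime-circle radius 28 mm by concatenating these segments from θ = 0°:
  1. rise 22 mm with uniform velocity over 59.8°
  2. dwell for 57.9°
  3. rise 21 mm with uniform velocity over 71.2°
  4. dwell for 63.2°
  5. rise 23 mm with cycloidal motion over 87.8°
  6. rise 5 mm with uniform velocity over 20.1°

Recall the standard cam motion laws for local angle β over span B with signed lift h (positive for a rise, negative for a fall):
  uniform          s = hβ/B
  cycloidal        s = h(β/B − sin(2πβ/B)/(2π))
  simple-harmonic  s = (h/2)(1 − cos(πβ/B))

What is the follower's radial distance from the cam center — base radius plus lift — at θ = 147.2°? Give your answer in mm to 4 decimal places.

seg 1 [0°–59.8°] uniform, h=22: full span → s += 22 → s = 22.0000
seg 2 [59.8°–117.7°] dwell: s stays 22.0000
seg 3 [117.7°–188.9°] uniform, h=21: θ=147.2° here. β=29.5, B=71.2. 21·29.5/71.2 = 8.7008 → s = 30.7008
radial distance = base radius + s = 28 + 30.7008 = 58.7008

58.7008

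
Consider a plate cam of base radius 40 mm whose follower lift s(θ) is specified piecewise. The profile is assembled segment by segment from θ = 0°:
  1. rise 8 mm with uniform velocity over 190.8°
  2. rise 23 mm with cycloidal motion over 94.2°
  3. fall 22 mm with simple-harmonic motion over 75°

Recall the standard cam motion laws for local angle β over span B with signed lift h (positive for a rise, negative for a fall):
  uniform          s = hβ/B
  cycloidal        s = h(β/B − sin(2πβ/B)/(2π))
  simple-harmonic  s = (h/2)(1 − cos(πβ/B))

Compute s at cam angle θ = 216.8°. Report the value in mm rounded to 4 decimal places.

seg 1 [0°–190.8°] uniform, h=8: full span → s += 8 → s = 8.0000
seg 2 [190.8°–285°] cycloidal, h=23: θ=216.8° here. β=26, B=94.2. 23·(0.2760 − sin(2π·0.2760)/(2π)) = 2.7364 → s = 10.7364

10.7364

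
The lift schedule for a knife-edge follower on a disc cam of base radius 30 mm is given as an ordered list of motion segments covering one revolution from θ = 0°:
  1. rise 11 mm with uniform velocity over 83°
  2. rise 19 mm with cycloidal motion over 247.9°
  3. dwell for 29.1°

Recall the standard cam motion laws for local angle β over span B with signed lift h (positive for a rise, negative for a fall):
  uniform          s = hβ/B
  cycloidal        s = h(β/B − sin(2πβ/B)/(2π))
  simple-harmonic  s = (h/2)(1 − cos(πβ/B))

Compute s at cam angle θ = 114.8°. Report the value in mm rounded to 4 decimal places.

seg 1 [0°–83°] uniform, h=11: full span → s += 11 → s = 11.0000
seg 2 [83°–330.9°] cycloidal, h=19: θ=114.8° here. β=31.8, B=247.9. 19·(0.1283 − sin(2π·0.1283)/(2π)) = 0.2554 → s = 11.2554

11.2554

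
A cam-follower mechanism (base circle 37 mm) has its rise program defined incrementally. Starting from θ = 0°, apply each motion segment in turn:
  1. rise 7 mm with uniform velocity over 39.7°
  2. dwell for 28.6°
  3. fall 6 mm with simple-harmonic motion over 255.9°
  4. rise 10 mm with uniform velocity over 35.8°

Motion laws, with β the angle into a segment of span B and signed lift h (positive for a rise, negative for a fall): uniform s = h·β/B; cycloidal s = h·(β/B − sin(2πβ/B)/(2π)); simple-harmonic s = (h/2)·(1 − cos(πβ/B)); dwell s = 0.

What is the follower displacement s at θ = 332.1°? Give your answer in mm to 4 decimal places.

seg 1 [0°–39.7°] uniform, h=7: full span → s += 7 → s = 7.0000
seg 2 [39.7°–68.3°] dwell: s stays 7.0000
seg 3 [68.3°–324.2°] simple-harmonic, h=-6: full span → s += -6 → s = 1.0000
seg 4 [324.2°–360°] uniform, h=10: θ=332.1° here. β=7.9, B=35.8. 10·7.9/35.8 = 2.2067 → s = 3.2067

3.2067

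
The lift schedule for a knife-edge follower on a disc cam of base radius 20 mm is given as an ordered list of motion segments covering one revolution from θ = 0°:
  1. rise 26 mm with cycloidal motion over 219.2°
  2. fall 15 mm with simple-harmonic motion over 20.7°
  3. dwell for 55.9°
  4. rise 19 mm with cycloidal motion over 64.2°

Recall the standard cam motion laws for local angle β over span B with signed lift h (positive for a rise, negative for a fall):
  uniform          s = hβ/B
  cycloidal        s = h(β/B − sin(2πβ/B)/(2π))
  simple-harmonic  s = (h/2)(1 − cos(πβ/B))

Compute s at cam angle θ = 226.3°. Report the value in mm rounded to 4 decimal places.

seg 1 [0°–219.2°] cycloidal, h=26: full span → s += 26 → s = 26.0000
seg 2 [219.2°–239.9°] simple-harmonic, h=-15: θ=226.3° here. β=7.1, B=20.7. -15/2·(1 − cos(π·0.3430)) = -3.9488 → s = 22.0512

22.0512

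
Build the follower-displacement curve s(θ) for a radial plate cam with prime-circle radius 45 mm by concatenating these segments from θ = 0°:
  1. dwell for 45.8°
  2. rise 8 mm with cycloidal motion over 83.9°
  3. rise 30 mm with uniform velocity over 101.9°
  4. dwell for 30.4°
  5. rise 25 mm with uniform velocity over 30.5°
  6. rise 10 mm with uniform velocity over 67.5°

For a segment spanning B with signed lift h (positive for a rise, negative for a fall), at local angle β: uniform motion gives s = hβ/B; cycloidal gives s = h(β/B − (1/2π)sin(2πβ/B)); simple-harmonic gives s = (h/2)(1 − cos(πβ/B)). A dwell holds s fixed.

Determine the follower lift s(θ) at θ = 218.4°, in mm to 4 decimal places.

seg 1 [0°–45.8°] dwell: s stays 0.0000
seg 2 [45.8°–129.7°] cycloidal, h=8: full span → s += 8 → s = 8.0000
seg 3 [129.7°–231.6°] uniform, h=30: θ=218.4° here. β=88.7, B=101.9. 30·88.7/101.9 = 26.1138 → s = 34.1138

34.1138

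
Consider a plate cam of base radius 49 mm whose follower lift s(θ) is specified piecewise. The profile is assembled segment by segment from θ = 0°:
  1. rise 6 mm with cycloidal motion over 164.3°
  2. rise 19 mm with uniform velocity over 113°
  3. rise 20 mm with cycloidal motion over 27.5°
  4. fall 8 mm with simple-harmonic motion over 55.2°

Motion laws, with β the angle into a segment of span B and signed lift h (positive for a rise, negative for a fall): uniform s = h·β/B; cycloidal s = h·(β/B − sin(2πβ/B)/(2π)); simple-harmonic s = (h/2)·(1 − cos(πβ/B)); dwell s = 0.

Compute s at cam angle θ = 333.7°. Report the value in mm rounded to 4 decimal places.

seg 1 [0°–164.3°] cycloidal, h=6: full span → s += 6 → s = 6.0000
seg 2 [164.3°–277.3°] uniform, h=19: full span → s += 19 → s = 25.0000
seg 3 [277.3°–304.8°] cycloidal, h=20: full span → s += 20 → s = 45.0000
seg 4 [304.8°–360°] simple-harmonic, h=-8: θ=333.7° here. β=28.9, B=55.2. -8/2·(1 − cos(π·0.5236)) = -4.2957 → s = 40.7043

40.7043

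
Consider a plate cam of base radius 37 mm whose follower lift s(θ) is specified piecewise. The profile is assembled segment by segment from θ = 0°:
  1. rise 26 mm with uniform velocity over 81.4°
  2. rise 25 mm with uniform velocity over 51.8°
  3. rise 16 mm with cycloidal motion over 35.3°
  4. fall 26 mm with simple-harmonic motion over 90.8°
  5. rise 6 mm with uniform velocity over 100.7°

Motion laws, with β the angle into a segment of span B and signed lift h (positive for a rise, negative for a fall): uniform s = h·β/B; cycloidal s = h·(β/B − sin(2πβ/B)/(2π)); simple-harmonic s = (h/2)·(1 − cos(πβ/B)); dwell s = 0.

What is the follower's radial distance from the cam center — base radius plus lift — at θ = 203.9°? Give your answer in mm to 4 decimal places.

seg 1 [0°–81.4°] uniform, h=26: full span → s += 26 → s = 26.0000
seg 2 [81.4°–133.2°] uniform, h=25: full span → s += 25 → s = 51.0000
seg 3 [133.2°–168.5°] cycloidal, h=16: full span → s += 16 → s = 67.0000
seg 4 [168.5°–259.3°] simple-harmonic, h=-26: θ=203.9° here. β=35.4, B=90.8. -26/2·(1 − cos(π·0.3899)) = -8.5913 → s = 58.4087
radial distance = base radius + s = 37 + 58.4087 = 95.4087

95.4087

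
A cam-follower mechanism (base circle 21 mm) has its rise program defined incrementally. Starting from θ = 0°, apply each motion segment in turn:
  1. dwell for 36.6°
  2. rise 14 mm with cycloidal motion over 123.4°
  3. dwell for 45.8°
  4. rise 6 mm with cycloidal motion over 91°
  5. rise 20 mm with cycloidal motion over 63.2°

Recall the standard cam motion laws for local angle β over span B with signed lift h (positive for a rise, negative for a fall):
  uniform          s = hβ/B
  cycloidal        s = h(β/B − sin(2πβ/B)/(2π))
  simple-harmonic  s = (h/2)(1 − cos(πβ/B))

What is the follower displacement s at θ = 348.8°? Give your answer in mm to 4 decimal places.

seg 1 [0°–36.6°] dwell: s stays 0.0000
seg 2 [36.6°–160°] cycloidal, h=14: full span → s += 14 → s = 14.0000
seg 3 [160°–205.8°] dwell: s stays 14.0000
seg 4 [205.8°–296.8°] cycloidal, h=6: full span → s += 6 → s = 20.0000
seg 5 [296.8°–360°] cycloidal, h=20: θ=348.8° here. β=52, B=63.2. 20·(0.8228 − sin(2π·0.8228)/(2π)) = 19.3117 → s = 39.3117

39.3117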